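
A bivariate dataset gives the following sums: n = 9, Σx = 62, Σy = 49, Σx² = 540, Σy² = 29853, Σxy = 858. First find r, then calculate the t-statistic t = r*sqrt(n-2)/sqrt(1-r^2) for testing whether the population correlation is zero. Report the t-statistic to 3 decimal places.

0.786

Numerator: nΣxy − (Σx)(Σy) = 9·858 − (62)(49) = 4684
Denominator: √[(nΣx²−(Σx)²)(nΣy²−(Σy)²)]
  nΣx²−(Σx)² = 9·540 − 3844 = 1016;  nΣy²−(Σy)² = 9·29853 − 2401 = 266276
  √(1016·266276) = √270536416 = 16447.9912
r = 4684 / 16447.9912 = 0.2848
t = r·√(n−2)/√(1−r²) = 0.2848·√7 / √(1−0.081111) = 0.753510 / 0.958587 = 0.786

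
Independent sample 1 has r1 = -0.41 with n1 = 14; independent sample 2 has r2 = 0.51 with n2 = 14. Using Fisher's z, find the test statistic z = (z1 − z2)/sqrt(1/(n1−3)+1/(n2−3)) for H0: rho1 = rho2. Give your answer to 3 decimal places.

z1 = atanh(-0.41) = -0.435611,  z2 = atanh(0.51) = 0.562730
SE = √(1/(n1−3) + 1/(n2−3)) = √(1/11 + 1/11) = √(0.0909091 + 0.0909091) = √0.1818182 = 0.426401
z = (z1 − z2)/SE = (-0.435611 − 0.562730) / 0.426401 = -0.998341 / 0.426401 = -2.341

-2.341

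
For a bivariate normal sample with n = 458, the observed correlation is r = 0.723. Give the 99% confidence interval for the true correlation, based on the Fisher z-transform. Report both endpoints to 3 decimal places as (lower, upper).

Fisher z: z_r = atanh(r) = ½·ln((1+0.723)/(1−0.723)) = 0.913902
SE(z) = 1/√(n−3) = 1/√455 = 0.046881
99% ⇒ z* = 2.576; margin = 2.576·0.046881 = 0.120765
CI on z-scale: (0.793137, 1.034667)
Back-transform: tanh(0.793137) = 0.660182, tanh(1.034667) = 0.775773

(0.660, 0.776)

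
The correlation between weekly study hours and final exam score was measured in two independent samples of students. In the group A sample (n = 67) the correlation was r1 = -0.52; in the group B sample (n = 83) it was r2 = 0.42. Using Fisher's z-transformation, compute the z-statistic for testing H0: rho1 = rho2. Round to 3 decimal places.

-6.106

z1 = atanh(-0.52) = -0.576340,  z2 = atanh(0.42) = 0.447692
SE = √(1/(n1−3) + 1/(n2−3)) = √(1/64 + 1/80) = √(0.0156250 + 0.0125000) = √0.0281250 = 0.167705
z = (z1 − z2)/SE = (-0.576340 − 0.447692) / 0.167705 = -1.024032 / 0.167705 = -6.106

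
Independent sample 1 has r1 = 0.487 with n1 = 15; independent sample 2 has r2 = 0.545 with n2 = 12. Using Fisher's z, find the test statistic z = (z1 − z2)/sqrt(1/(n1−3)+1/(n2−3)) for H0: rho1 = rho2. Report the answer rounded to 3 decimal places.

z1 = atanh(0.487) = 0.532120,  z2 = atanh(0.545) = 0.611241
SE = √(1/(n1−3) + 1/(n2−3)) = √(1/12 + 1/9) = √(0.0833333 + 0.1111111) = √0.1944444 = 0.440959
z = (z1 − z2)/SE = (0.532120 − 0.611241) / 0.440959 = -0.079121 / 0.440959 = -0.179

-0.179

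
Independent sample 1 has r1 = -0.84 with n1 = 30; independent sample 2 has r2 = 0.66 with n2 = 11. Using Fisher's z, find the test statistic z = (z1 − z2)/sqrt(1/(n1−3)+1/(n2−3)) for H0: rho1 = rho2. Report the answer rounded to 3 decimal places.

Fisher z-transforms: z1 = atanh(-0.84) = -1.221174, z2 = atanh(0.66) = 0.792814; difference d = -2.013988
Var(d) = 1/27 + 1/8 = 0.0370370 + 0.1250000 = 0.1620370
z = d/√Var(d) = -2.013988 / √0.1620370 = -2.013988 / 0.402538 = -5.003

-5.003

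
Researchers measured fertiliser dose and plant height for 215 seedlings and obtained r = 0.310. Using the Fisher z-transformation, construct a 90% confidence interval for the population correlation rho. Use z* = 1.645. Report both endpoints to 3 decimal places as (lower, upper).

Fisher z: z_r = atanh(r) = ½·ln((1+0.310)/(1−0.310)) = 0.320545
SE(z) = 1/√(n−3) = 1/√212 = 0.068680
90% ⇒ z* = 1.645; margin = 1.645·0.068680 = 0.112979
CI on z-scale: (0.207566, 0.433524)
Back-transform: tanh(0.207566) = 0.204636, tanh(0.433524) = 0.408262

(0.205, 0.408)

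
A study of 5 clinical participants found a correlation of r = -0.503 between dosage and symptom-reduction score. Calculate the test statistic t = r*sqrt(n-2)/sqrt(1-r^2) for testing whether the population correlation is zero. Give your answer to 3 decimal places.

t = r·√(n−2) / √(1−r²) with r = -0.503, n = 5
  = -0.503·√3 / √(1 − 0.253009)
  = -0.503·1.732051 / 0.864286
  = -0.871222 / 0.864286 = -1.008

-1.008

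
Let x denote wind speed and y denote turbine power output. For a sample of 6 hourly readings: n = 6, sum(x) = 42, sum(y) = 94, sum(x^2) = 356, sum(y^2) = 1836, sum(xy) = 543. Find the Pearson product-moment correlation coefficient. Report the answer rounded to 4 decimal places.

-0.7662

S_xy = nΣxy − ΣxΣy = 6·543 − 42·94 = 3258 − 3948 = -690
S_xx = nΣx² − (Σx)² = 6·356 − 42² = 2136 − 1764 = 372
S_yy = nΣy² − (Σy)² = 6·1836 − 94² = 11016 − 8836 = 2180
r = S_xy / √(S_xx·S_yy) = -690 / √(372·2180) = -690 / √810960 = -690 / 900.5332 = -0.7662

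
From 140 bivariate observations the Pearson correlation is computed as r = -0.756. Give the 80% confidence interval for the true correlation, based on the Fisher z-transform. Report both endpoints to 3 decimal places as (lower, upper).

Fisher z: z_r = atanh(r) = ½·ln((1+(-0.756))/(1−(-0.756))) = -0.986813
SE(z) = 1/√(n−3) = 1/√137 = 0.085436
80% ⇒ z* = 1.282; margin = 1.282·0.085436 = 0.109529
CI on z-scale: (-1.096342, -0.877284)
Back-transform: tanh(-1.096342) = -0.799181, tanh(-0.877284) = -0.705056

(-0.799, -0.705)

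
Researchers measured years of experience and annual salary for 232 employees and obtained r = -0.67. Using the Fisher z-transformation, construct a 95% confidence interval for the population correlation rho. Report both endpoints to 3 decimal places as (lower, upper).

(-0.735, -0.592)

Fisher z: z_r = atanh(r) = ½·ln((1+(-0.67))/(1−(-0.67))) = -0.810743
SE(z) = 1/√(n−3) = 1/√229 = 0.066082
95% ⇒ z* = 1.960; margin = 1.960·0.066082 = 0.129521
CI on z-scale: (-0.940264, -0.681222)
Back-transform: tanh(-0.940264) = -0.735344, tanh(-0.681222) = -0.592313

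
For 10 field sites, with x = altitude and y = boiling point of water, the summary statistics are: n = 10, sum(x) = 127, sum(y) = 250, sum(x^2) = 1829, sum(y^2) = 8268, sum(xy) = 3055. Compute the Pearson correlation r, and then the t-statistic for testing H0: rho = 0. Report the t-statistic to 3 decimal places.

-0.523

S_xy = nΣxy − ΣxΣy = 10·3055 − 127·250 = 30550 − 31750 = -1200
S_xx = nΣx² − (Σx)² = 10·1829 − 127² = 18290 − 16129 = 2161
S_yy = nΣy² − (Σy)² = 10·8268 − 250² = 82680 − 62500 = 20180
r = S_xy / √(S_xx·S_yy) = -1200 / √(2161·20180) = -1200 / √43608980 = -1200 / 6603.7096 = -0.1817
t = r·√(n−2)/√(1−r²) = -0.1817·√8 / √(1−0.033015) = -0.513925 / 0.983354 = -0.523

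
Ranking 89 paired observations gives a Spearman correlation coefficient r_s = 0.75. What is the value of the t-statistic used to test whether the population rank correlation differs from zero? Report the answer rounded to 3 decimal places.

10.576

1 − r_s² = 1 − 0.5625 = 0.4375;  √(1−r_s²) = 0.661438
√(n−2) = √87 = 9.327379
t = r_s·√(n−2)/√(1−r_s²) = 0.75 · 9.327379 / 0.661438 = 10.576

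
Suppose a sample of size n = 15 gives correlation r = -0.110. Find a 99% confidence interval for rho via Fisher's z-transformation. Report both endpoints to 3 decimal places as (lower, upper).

Fisher z: z_r = atanh(r) = ½·ln((1+(-0.110))/(1−(-0.110))) = -0.110447
SE(z) = 1/√(n−3) = 1/√12 = 0.288675
99% ⇒ z* = 2.576; margin = 2.576·0.288675 = 0.743627
CI on z-scale: (-0.854074, 0.633180)
Back-transform: tanh(-0.854074) = -0.693192, tanh(0.633180) = 0.560238

(-0.693, 0.560)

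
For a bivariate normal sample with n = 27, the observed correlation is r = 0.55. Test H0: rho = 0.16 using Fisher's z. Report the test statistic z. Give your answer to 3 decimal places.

2.239

z_r = atanh(0.55) = 0.618381,  z_0 = atanh(0.16) = 0.161387
SE = 1/√(n−3) = 1/√24 = 0.204124
z = (z_r − z_0)/SE = (0.618381 − 0.161387) / 0.204124 = 0.456994 / 0.204124 = 2.239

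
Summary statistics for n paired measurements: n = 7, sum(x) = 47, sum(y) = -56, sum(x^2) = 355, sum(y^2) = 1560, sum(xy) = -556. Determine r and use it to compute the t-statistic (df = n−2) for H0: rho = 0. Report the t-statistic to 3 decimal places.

-3.762

S_xy = nΣxy − ΣxΣy = 7·(-556) − 47·(-56) = -3892 − (-2632) = -1260
S_xx = nΣx² − (Σx)² = 7·355 − 47² = 2485 − 2209 = 276
S_yy = nΣy² − (Σy)² = 7·1560 − (-56)² = 10920 − 3136 = 7784
r = S_xy / √(S_xx·S_yy) = -1260 / √(276·7784) = -1260 / √2148384 = -1260 / 1465.7367 = -0.8596
t = r·√(n−2)/√(1−r²) = -0.8596·√5 / √(1−0.738912) = -1.922124 / 0.510968 = -3.762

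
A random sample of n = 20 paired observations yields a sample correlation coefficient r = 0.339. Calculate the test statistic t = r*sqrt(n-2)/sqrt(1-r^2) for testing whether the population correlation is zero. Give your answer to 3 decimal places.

1 − r² = 1 − 0.114921 = 0.885079;  √(1−r²) = 0.940786
√(n−2) = √18 = 4.242641
t = r·√(n−2)/√(1−r²) = 0.339 · 4.242641 / 0.940786 = 1.529

1.529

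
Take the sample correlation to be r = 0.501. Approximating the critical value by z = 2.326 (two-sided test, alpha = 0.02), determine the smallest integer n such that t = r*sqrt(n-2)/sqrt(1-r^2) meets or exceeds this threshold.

Need r·√(n−2)/√(1−r²) ≥ 2.326
√(n−2) ≥ 2.326·√(1−0.251001) / 0.501 = 2.326·0.865447 / 0.501 = 4.0180
n−2 ≥ 16.1443  ⇒  n ≥ 18.1443
Smallest integer n = 19

19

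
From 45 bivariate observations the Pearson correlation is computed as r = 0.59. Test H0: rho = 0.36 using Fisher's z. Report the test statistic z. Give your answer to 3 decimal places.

1.949

Fisher z: atanh(0.59) = 0.677666, atanh(0.36) = 0.376886
z = (z_r − z_0)·√(n−3) = (0.677666 − 0.376886)·√42 = 0.300780 · 6.480741 = 1.949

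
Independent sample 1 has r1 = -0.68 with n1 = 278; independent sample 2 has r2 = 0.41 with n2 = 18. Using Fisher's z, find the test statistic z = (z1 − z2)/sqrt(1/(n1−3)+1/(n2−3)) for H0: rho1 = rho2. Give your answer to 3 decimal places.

-4.770

z1 = atanh(-0.68) = -0.829114,  z2 = atanh(0.41) = 0.435611
SE = √(1/(n1−3) + 1/(n2−3)) = √(1/275 + 1/15) = √(0.0036364 + 0.0666667) = √0.0703031 = 0.265147
z = (z1 − z2)/SE = (-0.829114 − 0.435611) / 0.265147 = -1.264725 / 0.265147 = -4.770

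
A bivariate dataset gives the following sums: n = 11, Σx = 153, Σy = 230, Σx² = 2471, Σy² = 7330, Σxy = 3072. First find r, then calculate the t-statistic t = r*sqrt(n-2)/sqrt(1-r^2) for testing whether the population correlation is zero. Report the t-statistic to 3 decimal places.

-0.414

S_xy = nΣxy − ΣxΣy = 11·3072 − 153·230 = 33792 − 35190 = -1398
S_xx = nΣx² − (Σx)² = 11·2471 − 153² = 27181 − 23409 = 3772
S_yy = nΣy² − (Σy)² = 11·7330 − 230² = 80630 − 52900 = 27730
r = S_xy / √(S_xx·S_yy) = -1398 / √(3772·27730) = -1398 / √104597560 = -1398 / 10227.2949 = -0.1367
t = r·√(n−2)/√(1−r²) = -0.1367·√9 / √(1−0.018687) = -0.410100 / 0.990612 = -0.414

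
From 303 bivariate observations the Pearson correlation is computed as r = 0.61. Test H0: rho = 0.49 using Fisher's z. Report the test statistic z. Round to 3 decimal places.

2.994

Fisher z: atanh(0.61) = 0.708921, atanh(0.49) = 0.536060
z = (z_r − z_0)·√(n−3) = (0.708921 − 0.536060)·√300 = 0.172861 · 17.320508 = 2.994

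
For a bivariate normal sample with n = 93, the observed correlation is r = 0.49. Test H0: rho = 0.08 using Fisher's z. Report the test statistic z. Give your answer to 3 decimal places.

4.325

z_r = atanh(0.49) = 0.536060,  z_0 = atanh(0.08) = 0.080171
SE = 1/√(n−3) = 1/√90 = 0.105409
z = (z_r − z_0)/SE = (0.536060 − 0.080171) / 0.105409 = 0.455889 / 0.105409 = 4.325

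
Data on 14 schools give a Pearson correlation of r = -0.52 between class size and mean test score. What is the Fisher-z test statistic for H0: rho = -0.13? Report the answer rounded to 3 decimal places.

Fisher z: atanh(-0.52) = -0.576340, atanh(-0.13) = -0.130740
z = (z_r − z_0)·√(n−3) = (-0.576340 − (-0.130740))·√11 = -0.445600 · 3.316625 = -1.478

-1.478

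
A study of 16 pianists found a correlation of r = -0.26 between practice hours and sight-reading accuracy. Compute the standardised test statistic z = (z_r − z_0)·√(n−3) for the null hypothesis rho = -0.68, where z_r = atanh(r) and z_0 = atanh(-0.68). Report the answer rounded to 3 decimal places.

2.030

Fisher z: atanh(-0.26) = -0.266108, atanh(-0.68) = -0.829114
z = (z_r − z_0)·√(n−3) = (-0.266108 − (-0.829114))·√13 = 0.563006 · 3.605551 = 2.030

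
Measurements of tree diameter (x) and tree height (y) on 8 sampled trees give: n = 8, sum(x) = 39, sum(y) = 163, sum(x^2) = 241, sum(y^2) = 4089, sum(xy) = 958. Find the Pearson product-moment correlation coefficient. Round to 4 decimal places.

0.8266

Numerator: nΣxy − (Σx)(Σy) = 8·958 − (39)(163) = 1307
Denominator: √[(nΣx²−(Σx)²)(nΣy²−(Σy)²)]
  nΣx²−(Σx)² = 8·241 − 1521 = 407;  nΣy²−(Σy)² = 8·4089 − 26569 = 6143
  √(407·6143) = √2500201 = 1581.2024
r = 1307 / 1581.2024 = 0.8266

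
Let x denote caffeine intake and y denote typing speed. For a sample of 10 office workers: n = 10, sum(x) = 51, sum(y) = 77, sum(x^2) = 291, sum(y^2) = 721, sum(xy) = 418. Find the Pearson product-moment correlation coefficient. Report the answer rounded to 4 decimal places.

0.4021

S_xy = nΣxy − ΣxΣy = 10·418 − 51·77 = 4180 − 3927 = 253
S_xx = nΣx² − (Σx)² = 10·291 − 51² = 2910 − 2601 = 309
S_yy = nΣy² − (Σy)² = 10·721 − 77² = 7210 − 5929 = 1281
r = S_xy / √(S_xx·S_yy) = 253 / √(309·1281) = 253 / √395829 = 253 / 629.1494 = 0.4021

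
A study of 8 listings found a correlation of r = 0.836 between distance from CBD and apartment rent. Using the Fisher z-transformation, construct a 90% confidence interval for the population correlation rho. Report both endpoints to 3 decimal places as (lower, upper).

Fisher z: z_r = atanh(r) = ½·ln((1+0.836)/(1−0.836)) = 1.207739
SE(z) = 1/√(n−3) = 1/√5 = 0.447214
90% ⇒ z* = 1.645; margin = 1.645·0.447214 = 0.735667
CI on z-scale: (0.472072, 1.943406)
Back-transform: tanh(0.472072) = 0.439872, tanh(1.943406) = 0.959803

(0.440, 0.960)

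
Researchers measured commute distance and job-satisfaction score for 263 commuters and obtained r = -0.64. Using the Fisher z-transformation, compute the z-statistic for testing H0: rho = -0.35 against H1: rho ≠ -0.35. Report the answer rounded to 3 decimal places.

Fisher z: atanh(-0.64) = -0.758174, atanh(-0.35) = -0.365444
z = (z_r − z_0)·√(n−3) = (-0.758174 − (-0.365444))·√260 = -0.392730 · 16.124515 = -6.333

-6.333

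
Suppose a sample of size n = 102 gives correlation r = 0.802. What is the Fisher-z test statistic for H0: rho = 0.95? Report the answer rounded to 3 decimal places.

-7.239

z_r = atanh(0.802) = 1.104193,  z_0 = atanh(0.95) = 1.831781
SE = 1/√(n−3) = 1/√99 = 0.100504
z = (z_r − z_0)/SE = (1.104193 − 1.831781) / 0.100504 = -0.727588 / 0.100504 = -7.239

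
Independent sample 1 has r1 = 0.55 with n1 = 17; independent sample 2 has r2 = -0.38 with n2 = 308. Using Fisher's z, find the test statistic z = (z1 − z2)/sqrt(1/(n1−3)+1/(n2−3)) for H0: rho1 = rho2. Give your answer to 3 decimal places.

3.726

Fisher z-transforms: z1 = atanh(0.55) = 0.618381, z2 = atanh(-0.38) = -0.400060; difference d = 1.018441
Var(d) = 1/14 + 1/305 = 0.0714286 + 0.0032787 = 0.0747073
z = d/√Var(d) = 1.018441 / √0.0747073 = 1.018441 / 0.273326 = 3.726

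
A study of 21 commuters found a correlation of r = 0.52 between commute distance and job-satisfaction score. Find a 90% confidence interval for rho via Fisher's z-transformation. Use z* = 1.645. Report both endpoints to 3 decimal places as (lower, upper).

z_r = atanh(0.52) = 0.576340;  SE = 1/√(n−3) = 1/√18 = 0.235702
z-limits: 0.576340 ± 1.645·0.235702 = 0.576340 ± 0.387730 = [0.188610, 0.964070]
ρ-limits: (tanh 0.188610, tanh 0.964070) = (0.186, 0.746)

(0.186, 0.746)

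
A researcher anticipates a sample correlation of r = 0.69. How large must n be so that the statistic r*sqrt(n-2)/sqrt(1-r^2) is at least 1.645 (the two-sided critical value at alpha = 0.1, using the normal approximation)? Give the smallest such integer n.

5

Need r·√(n−2)/√(1−r²) ≥ 1.645
√(n−2) ≥ 1.645·√(1−0.4761) / 0.69 = 1.645·0.723809 / 0.69 = 1.7256
n−2 ≥ 2.9777  ⇒  n ≥ 4.9777
Smallest integer n = 5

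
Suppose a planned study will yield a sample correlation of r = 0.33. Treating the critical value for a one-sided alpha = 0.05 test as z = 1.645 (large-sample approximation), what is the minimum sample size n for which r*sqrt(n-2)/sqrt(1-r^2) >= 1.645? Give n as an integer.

r√(n−2)/√(1−r²) ≥ 1.645  ⇔  n−2 ≥ (1.645)²·(1−r²)/r²
(1−r²)/r² = (1−0.1089)/0.1089 = 8.1827
n ≥ 2 + 2.706025·8.1827 = 2 + 22.1426 = 24.1426
⌈24.1426⌉ = 25

25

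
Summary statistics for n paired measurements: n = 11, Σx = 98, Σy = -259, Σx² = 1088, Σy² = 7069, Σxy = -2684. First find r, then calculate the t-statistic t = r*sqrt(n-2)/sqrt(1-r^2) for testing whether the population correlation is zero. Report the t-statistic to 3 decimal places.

-4.370

S_xy = nΣxy − ΣxΣy = 11·(-2684) − 98·(-259) = -29524 − (-25382) = -4142
S_xx = nΣx² − (Σx)² = 11·1088 − 98² = 11968 − 9604 = 2364
S_yy = nΣy² − (Σy)² = 11·7069 − (-259)² = 77759 − 67081 = 10678
r = S_xy / √(S_xx·S_yy) = -4142 / √(2364·10678) = -4142 / √25242792 = -4142 / 5024.2205 = -0.8244
t = r·√(n−2)/√(1−r²) = -0.8244·√9 / √(1−0.679635) = -2.473200 / 0.566008 = -4.370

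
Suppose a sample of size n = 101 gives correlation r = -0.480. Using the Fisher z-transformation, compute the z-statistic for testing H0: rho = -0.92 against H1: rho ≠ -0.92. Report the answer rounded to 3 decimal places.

z_r = atanh(-0.480) = -0.522984,  z_0 = atanh(-0.92) = -1.589027
SE = 1/√(n−3) = 1/√98 = 0.101015
z = (z_r − z_0)/SE = (-0.522984 − (-1.589027)) / 0.101015 = 1.066043 / 0.101015 = 10.553

10.553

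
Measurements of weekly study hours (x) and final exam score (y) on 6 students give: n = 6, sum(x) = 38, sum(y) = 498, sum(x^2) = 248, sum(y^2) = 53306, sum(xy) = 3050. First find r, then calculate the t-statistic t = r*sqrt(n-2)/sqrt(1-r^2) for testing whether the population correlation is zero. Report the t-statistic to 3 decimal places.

S_xy = nΣxy − ΣxΣy = 6·3050 − 38·498 = 18300 − 18924 = -624
S_xx = nΣx² − (Σx)² = 6·248 − 38² = 1488 − 1444 = 44
S_yy = nΣy² − (Σy)² = 6·53306 − 498² = 319836 − 248004 = 71832
r = S_xy / √(S_xx·S_yy) = -624 / √(44·71832) = -624 / √3160608 = -624 / 1777.8099 = -0.3510
t = r·√(n−2)/√(1−r²) = -0.3510·√4 / √(1−0.123201) = -0.702000 / 0.936375 = -0.750

-0.750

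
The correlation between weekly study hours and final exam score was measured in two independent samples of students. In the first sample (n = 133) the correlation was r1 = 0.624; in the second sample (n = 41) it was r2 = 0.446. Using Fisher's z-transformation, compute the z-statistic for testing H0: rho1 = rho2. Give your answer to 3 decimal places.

1.366

Fisher z-transforms: z1 = atanh(0.624) = 0.731529, z2 = atanh(0.446) = 0.479696; difference d = 0.251833
Var(d) = 1/130 + 1/38 = 0.0076923 + 0.0263158 = 0.0340081
z = d/√Var(d) = 0.251833 / √0.0340081 = 0.251833 / 0.184413 = 1.366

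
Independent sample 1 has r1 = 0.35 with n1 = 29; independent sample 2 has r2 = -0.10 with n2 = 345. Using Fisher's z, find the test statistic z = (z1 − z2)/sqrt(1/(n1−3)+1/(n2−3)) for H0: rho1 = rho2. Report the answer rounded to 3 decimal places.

2.290

z1 = atanh(0.35) = 0.365444,  z2 = atanh(-0.10) = -0.100335
SE = √(1/(n1−3) + 1/(n2−3)) = √(1/26 + 1/342) = √(0.0384615 + 0.0029240) = √0.0413855 = 0.203434
z = (z1 − z2)/SE = (0.365444 − (-0.100335)) / 0.203434 = 0.465779 / 0.203434 = 2.290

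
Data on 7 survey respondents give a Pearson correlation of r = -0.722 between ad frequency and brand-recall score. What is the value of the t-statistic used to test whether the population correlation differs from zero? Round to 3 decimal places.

t = r·√(n−2) / √(1−r²) with r = -0.722, n = 7
  = -0.722·√5 / √(1 − 0.521284)
  = -0.722·2.236068 / 0.691893
  = -1.614441 / 0.691893 = -2.333

-2.333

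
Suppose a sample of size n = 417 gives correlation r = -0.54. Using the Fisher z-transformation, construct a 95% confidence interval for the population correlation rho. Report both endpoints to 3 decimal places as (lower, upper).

Fisher z: z_r = atanh(r) = ½·ln((1+(-0.54))/(1−(-0.54))) = -0.604156
SE(z) = 1/√(n−3) = 1/√414 = 0.049147
95% ⇒ z* = 1.960; margin = 1.960·0.049147 = 0.096328
CI on z-scale: (-0.700484, -0.507828)
Back-transform: tanh(-0.700484) = -0.604675, tanh(-0.507828) = -0.468251

(-0.605, -0.468)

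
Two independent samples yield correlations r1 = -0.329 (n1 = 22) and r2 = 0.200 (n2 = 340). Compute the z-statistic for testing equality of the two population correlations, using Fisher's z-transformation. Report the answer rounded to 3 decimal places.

Fisher z-transforms: z1 = atanh(-0.329) = -0.341706, z2 = atanh(0.200) = 0.202733; difference d = -0.544439
Var(d) = 1/19 + 1/337 = 0.0526316 + 0.0029674 = 0.0555990
z = d/√Var(d) = -0.544439 / √0.0555990 = -0.544439 / 0.235794 = -2.309

-2.309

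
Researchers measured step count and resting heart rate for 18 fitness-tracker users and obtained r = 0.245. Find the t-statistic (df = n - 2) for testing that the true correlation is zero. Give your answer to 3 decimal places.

t = r·√(n−2) / √(1−r²) with r = 0.245, n = 18
  = 0.245·√16 / √(1 − 0.060025)
  = 0.245·4.000000 / 0.969523
  = 0.980000 / 0.969523 = 1.011

1.011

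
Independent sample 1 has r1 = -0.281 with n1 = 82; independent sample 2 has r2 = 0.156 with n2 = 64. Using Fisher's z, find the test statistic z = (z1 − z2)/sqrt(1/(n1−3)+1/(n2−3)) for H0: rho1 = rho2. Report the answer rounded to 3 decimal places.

-2.617

z1 = atanh(-0.281) = -0.288767,  z2 = atanh(0.156) = 0.157284
SE = √(1/(n1−3) + 1/(n2−3)) = √(1/79 + 1/61) = √(0.0126582 + 0.0163934) = √0.0290516 = 0.170445
z = (z1 − z2)/SE = (-0.288767 − 0.157284) / 0.170445 = -0.446051 / 0.170445 = -2.617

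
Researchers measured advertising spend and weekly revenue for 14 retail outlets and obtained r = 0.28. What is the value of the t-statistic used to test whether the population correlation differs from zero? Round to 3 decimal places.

t = r·√(n−2) / √(1−r²) with r = 0.28, n = 14
  = 0.28·√12 / √(1 − 0.0784)
  = 0.28·3.464102 / 0.960000
  = 0.969949 / 0.960000 = 1.010

1.010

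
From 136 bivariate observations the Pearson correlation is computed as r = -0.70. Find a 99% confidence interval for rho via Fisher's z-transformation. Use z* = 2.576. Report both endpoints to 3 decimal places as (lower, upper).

(-0.797, -0.568)

z_r = atanh(-0.70) = -0.867301;  SE = 1/√(n−3) = 1/√133 = 0.086711
z-limits: -0.867301 ± 2.576·0.086711 = -0.867301 ± 0.223368 = [-1.090669, -0.643933]
ρ-limits: (tanh -1.090669, tanh -0.643933) = (-0.797, -0.568)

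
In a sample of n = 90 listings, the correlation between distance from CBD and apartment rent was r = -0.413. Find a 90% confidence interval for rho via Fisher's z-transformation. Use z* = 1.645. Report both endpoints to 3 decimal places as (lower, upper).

z_r = atanh(-0.413) = -0.439223;  SE = 1/√(n−3) = 1/√87 = 0.107211
z-limits: -0.439223 ± 1.645·0.107211 = -0.439223 ± 0.176362 = [-0.615585, -0.262861]
ρ-limits: (tanh -0.615585, tanh -0.262861) = (-0.548, -0.257)

(-0.548, -0.257)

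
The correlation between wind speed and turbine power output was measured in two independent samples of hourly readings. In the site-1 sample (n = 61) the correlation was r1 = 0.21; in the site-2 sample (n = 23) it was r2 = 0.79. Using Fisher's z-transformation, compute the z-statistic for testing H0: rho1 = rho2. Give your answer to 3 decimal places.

Fisher z-transforms: z1 = atanh(0.21) = 0.213171, z2 = atanh(0.79) = 1.071432; difference d = -0.858261
Var(d) = 1/58 + 1/20 = 0.0172414 + 0.0500000 = 0.0672414
z = d/√Var(d) = -0.858261 / √0.0672414 = -0.858261 / 0.259309 = -3.310

-3.310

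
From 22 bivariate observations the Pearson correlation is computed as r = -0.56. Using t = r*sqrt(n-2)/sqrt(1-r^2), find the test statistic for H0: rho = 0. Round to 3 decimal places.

t = r·√(n−2) / √(1−r²) with r = -0.56, n = 22
  = -0.56·√20 / √(1 − 0.3136)
  = -0.56·4.472136 / 0.828493
  = -2.504396 / 0.828493 = -3.023

-3.023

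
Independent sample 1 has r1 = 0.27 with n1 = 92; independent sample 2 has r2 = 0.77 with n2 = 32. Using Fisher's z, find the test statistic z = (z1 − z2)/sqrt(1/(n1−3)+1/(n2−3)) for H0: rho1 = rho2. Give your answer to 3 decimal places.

z1 = atanh(0.27) = 0.276864,  z2 = atanh(0.77) = 1.020328
SE = √(1/(n1−3) + 1/(n2−3)) = √(1/89 + 1/29) = √(0.0112360 + 0.0344828) = √0.0457188 = 0.213820
z = (z1 − z2)/SE = (0.276864 − 1.020328) / 0.213820 = -0.743464 / 0.213820 = -3.477

-3.477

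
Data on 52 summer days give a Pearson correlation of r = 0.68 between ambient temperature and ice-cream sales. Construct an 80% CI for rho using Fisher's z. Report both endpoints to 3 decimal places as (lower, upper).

(0.569, 0.767)

Fisher z: z_r = atanh(r) = ½·ln((1+0.68)/(1−0.68)) = 0.829114
SE(z) = 1/√(n−3) = 1/√49 = 0.142857
80% ⇒ z* = 1.282; margin = 1.282·0.142857 = 0.183143
CI on z-scale: (0.645971, 1.012257)
Back-transform: tanh(0.645971) = 0.568951, tanh(1.012257) = 0.766694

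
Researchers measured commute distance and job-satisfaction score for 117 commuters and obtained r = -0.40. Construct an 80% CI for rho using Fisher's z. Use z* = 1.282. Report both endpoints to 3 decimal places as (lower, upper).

(-0.496, -0.295)

z_r = atanh(-0.40) = -0.423649;  SE = 1/√(n−3) = 1/√114 = 0.093659
z-limits: -0.423649 ± 1.282·0.093659 = -0.423649 ± 0.120071 = [-0.543720, -0.303578]
ρ-limits: (tanh -0.543720, tanh -0.303578) = (-0.496, -0.295)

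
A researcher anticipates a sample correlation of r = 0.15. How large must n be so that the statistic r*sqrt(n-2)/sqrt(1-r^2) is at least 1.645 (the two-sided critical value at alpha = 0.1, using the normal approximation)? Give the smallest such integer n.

r√(n−2)/√(1−r²) ≥ 1.645  ⇔  n−2 ≥ (1.645)²·(1−r²)/r²
(1−r²)/r² = (1−0.0225)/0.0225 = 43.4444
n ≥ 2 + 2.706025·43.4444 = 2 + 117.5616 = 119.5616
⌈119.5616⌉ = 120

120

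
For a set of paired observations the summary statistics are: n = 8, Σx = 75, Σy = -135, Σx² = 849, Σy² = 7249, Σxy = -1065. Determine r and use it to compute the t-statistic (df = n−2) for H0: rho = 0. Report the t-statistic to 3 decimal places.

0.594

S_xy = nΣxy − ΣxΣy = 8·(-1065) − 75·(-135) = -8520 − (-10125) = 1605
S_xx = nΣx² − (Σx)² = 8·849 − 75² = 6792 − 5625 = 1167
S_yy = nΣy² − (Σy)² = 8·7249 − (-135)² = 57992 − 18225 = 39767
r = S_xy / √(S_xx·S_yy) = 1605 / √(1167·39767) = 1605 / √46408089 = 1605 / 6812.3483 = 0.2356
t = r·√(n−2)/√(1−r²) = 0.2356·√6 / √(1−0.055507) = 0.577100 / 0.971850 = 0.594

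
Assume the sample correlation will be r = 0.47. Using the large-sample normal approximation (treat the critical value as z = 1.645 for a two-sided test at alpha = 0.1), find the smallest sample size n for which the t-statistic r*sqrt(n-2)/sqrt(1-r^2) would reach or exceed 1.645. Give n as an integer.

12

r√(n−2)/√(1−r²) ≥ 1.645  ⇔  n−2 ≥ (1.645)²·(1−r²)/r²
(1−r²)/r² = (1−0.2209)/0.2209 = 3.5269
n ≥ 2 + 2.706025·3.5269 = 2 + 9.5439 = 11.5439
⌈11.5439⌉ = 12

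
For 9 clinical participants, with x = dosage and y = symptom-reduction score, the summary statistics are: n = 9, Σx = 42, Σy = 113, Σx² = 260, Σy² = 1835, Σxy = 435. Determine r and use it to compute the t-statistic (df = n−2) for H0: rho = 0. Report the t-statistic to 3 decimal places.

-1.815

S_xy = nΣxy − ΣxΣy = 9·435 − 42·113 = 3915 − 4746 = -831
S_xx = nΣx² − (Σx)² = 9·260 − 42² = 2340 − 1764 = 576
S_yy = nΣy² − (Σy)² = 9·1835 − 113² = 16515 − 12769 = 3746
r = S_xy / √(S_xx·S_yy) = -831 / √(576·3746) = -831 / √2157696 = -831 / 1468.9098 = -0.5657
t = r·√(n−2)/√(1−r²) = -0.5657·√7 / √(1−0.320016) = -1.496702 / 0.824611 = -1.815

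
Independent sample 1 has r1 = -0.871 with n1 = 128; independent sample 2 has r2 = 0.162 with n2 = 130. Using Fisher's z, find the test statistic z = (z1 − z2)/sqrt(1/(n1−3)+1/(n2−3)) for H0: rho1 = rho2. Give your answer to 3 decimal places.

-11.911

z1 = atanh(-0.871) = -1.337208,  z2 = atanh(0.162) = 0.163440
SE = √(1/(n1−3) + 1/(n2−3)) = √(1/125 + 1/127) = √(0.0080000 + 0.0078740) = √0.0158740 = 0.125992
z = (z1 − z2)/SE = (-1.337208 − 0.163440) / 0.125992 = -1.500648 / 0.125992 = -11.911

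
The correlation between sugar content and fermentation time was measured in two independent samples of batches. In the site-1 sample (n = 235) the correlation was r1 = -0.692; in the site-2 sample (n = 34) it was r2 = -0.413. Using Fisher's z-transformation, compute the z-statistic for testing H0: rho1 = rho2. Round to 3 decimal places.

-2.157

z1 = atanh(-0.692) = -0.851783,  z2 = atanh(-0.413) = -0.439223
SE = √(1/(n1−3) + 1/(n2−3)) = √(1/232 + 1/31) = √(0.0043103 + 0.0322581) = √0.0365684 = 0.191229
z = (z1 − z2)/SE = (-0.851783 − (-0.439223)) / 0.191229 = -0.412560 / 0.191229 = -2.157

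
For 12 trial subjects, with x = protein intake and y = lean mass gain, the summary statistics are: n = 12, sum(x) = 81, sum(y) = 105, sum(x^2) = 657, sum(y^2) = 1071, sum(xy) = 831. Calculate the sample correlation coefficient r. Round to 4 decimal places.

S_xy = nΣxy − ΣxΣy = 12·831 − 81·105 = 9972 − 8505 = 1467
S_xx = nΣx² − (Σx)² = 12·657 − 81² = 7884 − 6561 = 1323
S_yy = nΣy² − (Σy)² = 12·1071 − 105² = 12852 − 11025 = 1827
r = S_xy / √(S_xx·S_yy) = 1467 / √(1323·1827) = 1467 / √2417121 = 1467 / 1554.7093 = 0.9436

0.9436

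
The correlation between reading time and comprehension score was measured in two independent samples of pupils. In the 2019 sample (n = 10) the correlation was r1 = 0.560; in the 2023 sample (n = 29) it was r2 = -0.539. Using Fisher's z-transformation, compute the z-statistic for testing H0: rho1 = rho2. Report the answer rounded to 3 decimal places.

2.902

Fisher z-transforms: z1 = atanh(0.560) = 0.632833, z2 = atanh(-0.539) = -0.602745; difference d = 1.235578
Var(d) = 1/7 + 1/26 = 0.1428571 + 0.0384615 = 0.1813186
z = d/√Var(d) = 1.235578 / √0.1813186 = 1.235578 / 0.425815 = 2.902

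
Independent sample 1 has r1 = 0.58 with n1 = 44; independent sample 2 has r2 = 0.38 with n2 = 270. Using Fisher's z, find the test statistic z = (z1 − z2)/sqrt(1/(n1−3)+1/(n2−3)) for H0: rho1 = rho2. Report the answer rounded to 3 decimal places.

z1 = atanh(0.58) = 0.662463,  z2 = atanh(0.38) = 0.400060
SE = √(1/(n1−3) + 1/(n2−3)) = √(1/41 + 1/267) = √(0.0243902 + 0.0037453) = √0.0281355 = 0.167736
z = (z1 − z2)/SE = (0.662463 − 0.400060) / 0.167736 = 0.262403 / 0.167736 = 1.564

1.564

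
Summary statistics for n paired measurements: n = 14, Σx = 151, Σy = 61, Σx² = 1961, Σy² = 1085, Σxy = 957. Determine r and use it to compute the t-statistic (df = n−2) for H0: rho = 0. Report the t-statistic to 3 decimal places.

2.423

S_xy = nΣxy − ΣxΣy = 14·957 − 151·61 = 13398 − 9211 = 4187
S_xx = nΣx² − (Σx)² = 14·1961 − 151² = 27454 − 22801 = 4653
S_yy = nΣy² − (Σy)² = 14·1085 − 61² = 15190 − 3721 = 11469
r = S_xy / √(S_xx·S_yy) = 4187 / √(4653·11469) = 4187 / √53365257 = 4187 / 7305.1528 = 0.5732
t = r·√(n−2)/√(1−r²) = 0.5732·√12 / √(1−0.328558) = 1.985623 / 0.819416 = 2.423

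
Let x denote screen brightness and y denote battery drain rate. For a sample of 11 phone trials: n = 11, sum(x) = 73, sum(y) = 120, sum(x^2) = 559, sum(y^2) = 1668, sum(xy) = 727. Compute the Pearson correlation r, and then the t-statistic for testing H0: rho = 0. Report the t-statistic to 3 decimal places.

Numerator: nΣxy − (Σx)(Σy) = 11·727 − (73)(120) = -763
Denominator: √[(nΣx²−(Σx)²)(nΣy²−(Σy)²)]
  nΣx²−(Σx)² = 11·559 − 5329 = 820;  nΣy²−(Σy)² = 11·1668 − 14400 = 3948
  √(820·3948) = √3237360 = 1799.2665
r = -763 / 1799.2665 = -0.4241
t = r·√(n−2)/√(1−r²) = -0.4241·√9 / √(1−0.179861) = -1.272300 / 0.905615 = -1.405

-1.405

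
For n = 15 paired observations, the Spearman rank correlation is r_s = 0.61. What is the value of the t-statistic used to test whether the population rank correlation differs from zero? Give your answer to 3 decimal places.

2.776

1 − r_s² = 1 − 0.3721 = 0.6279;  √(1−r_s²) = 0.792401
√(n−2) = √13 = 3.605551
t = r_s·√(n−2)/√(1−r_s²) = 0.61 · 3.605551 / 0.792401 = 2.776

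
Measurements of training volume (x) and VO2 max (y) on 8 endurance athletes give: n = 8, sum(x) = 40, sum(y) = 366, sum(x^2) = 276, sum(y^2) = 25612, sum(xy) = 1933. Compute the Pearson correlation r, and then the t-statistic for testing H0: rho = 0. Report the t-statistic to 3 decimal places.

S_xy = nΣxy − ΣxΣy = 8·1933 − 40·366 = 15464 − 14640 = 824
S_xx = nΣx² − (Σx)² = 8·276 − 40² = 2208 − 1600 = 608
S_yy = nΣy² − (Σy)² = 8·25612 − 366² = 204896 − 133956 = 70940
r = S_xy / √(S_xx·S_yy) = 824 / √(608·70940) = 824 / √43131520 = 824 / 6567.4592 = 0.1255
t = r·√(n−2)/√(1−r²) = 0.1255·√6 / √(1−0.015750) = 0.307411 / 0.992094 = 0.310

0.310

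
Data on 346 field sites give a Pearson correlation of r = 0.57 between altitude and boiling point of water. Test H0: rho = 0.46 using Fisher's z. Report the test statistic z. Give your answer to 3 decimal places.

2.782

z_r = atanh(0.57) = 0.647523,  z_0 = atanh(0.46) = 0.497311
SE = 1/√(n−3) = 1/√343 = 0.053995
z = (z_r − z_0)/SE = (0.647523 − 0.497311) / 0.053995 = 0.150212 / 0.053995 = 2.782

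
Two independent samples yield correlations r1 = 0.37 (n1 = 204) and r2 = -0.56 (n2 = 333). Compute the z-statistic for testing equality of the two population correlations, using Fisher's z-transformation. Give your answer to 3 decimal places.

Fisher z-transforms: z1 = atanh(0.37) = 0.388423, z2 = atanh(-0.56) = -0.632833; difference d = 1.021256
Var(d) = 1/201 + 1/330 = 0.0049751 + 0.0030303 = 0.0080054
z = d/√Var(d) = 1.021256 / √0.0080054 = 1.021256 / 0.089473 = 11.414

11.414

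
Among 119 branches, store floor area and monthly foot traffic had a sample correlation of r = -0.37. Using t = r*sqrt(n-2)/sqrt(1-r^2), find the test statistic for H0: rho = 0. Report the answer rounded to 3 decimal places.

1 − r² = 1 − 0.1369 = 0.8631;  √(1−r²) = 0.929032
√(n−2) = √117 = 10.816654
t = r·√(n−2)/√(1−r²) = -0.37 · 10.816654 / 0.929032 = -4.308

-4.308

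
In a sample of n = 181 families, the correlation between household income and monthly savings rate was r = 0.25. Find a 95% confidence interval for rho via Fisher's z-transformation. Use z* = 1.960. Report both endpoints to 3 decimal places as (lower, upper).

Fisher z: z_r = atanh(r) = ½·ln((1+0.25)/(1−0.25)) = 0.255413
SE(z) = 1/√(n−3) = 1/√178 = 0.074953
95% ⇒ z* = 1.960; margin = 1.960·0.074953 = 0.146908
CI on z-scale: (0.108505, 0.402321)
Back-transform: tanh(0.108505) = 0.108081, tanh(0.402321) = 0.381933

(0.108, 0.382)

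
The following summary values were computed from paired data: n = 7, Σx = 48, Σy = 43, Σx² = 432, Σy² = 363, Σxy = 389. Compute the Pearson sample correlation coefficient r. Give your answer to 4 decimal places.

Numerator: nΣxy − (Σx)(Σy) = 7·389 − (48)(43) = 659
Denominator: √[(nΣx²−(Σx)²)(nΣy²−(Σy)²)]
  nΣx²−(Σx)² = 7·432 − 2304 = 720;  nΣy²−(Σy)² = 7·363 − 1849 = 692
  √(720·692) = √498240 = 705.8612
r = 659 / 705.8612 = 0.9336

0.9336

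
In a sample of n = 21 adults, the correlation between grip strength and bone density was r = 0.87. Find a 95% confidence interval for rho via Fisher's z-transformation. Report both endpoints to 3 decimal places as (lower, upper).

z_r = atanh(0.87) = 1.333080;  SE = 1/√(n−3) = 1/√18 = 0.235702
z-limits: 1.333080 ± 1.960·0.235702 = 1.333080 ± 0.461976 = [0.871104, 1.795056]
ρ-limits: (tanh 0.871104, tanh 1.795056) = (0.702, 0.946)

(0.702, 0.946)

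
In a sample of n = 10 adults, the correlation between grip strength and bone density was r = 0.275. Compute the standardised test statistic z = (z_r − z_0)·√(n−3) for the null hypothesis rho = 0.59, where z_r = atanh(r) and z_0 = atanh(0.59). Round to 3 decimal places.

-1.046

Fisher z: atanh(0.275) = 0.282265, atanh(0.59) = 0.677666
z = (z_r − z_0)·√(n−3) = (0.282265 − 0.677666)·√7 = -0.395401 · 2.645751 = -1.046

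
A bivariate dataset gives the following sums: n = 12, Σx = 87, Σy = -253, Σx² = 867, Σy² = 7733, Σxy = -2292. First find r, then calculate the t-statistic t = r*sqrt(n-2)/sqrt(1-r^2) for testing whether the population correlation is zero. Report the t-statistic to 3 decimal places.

Numerator: nΣxy − (Σx)(Σy) = 12·(-2292) − (87)(-253) = -5493
Denominator: √[(nΣx²−(Σx)²)(nΣy²−(Σy)²)]
  nΣx²−(Σx)² = 12·867 − 7569 = 2835;  nΣy²−(Σy)² = 12·7733 − 64009 = 28787
  √(2835·28787) = √81611145 = 9033.8887
r = -5493 / 9033.8887 = -0.6080
t = r·√(n−2)/√(1−r²) = -0.6080·√10 / √(1−0.369664) = -1.922665 / 0.793937 = -2.422

-2.422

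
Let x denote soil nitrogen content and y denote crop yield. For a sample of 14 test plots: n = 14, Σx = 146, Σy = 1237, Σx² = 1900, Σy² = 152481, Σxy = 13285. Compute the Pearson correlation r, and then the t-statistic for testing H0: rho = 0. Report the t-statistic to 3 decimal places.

0.332

S_xy = nΣxy − ΣxΣy = 14·13285 − 146·1237 = 185990 − 180602 = 5388
S_xx = nΣx² − (Σx)² = 14·1900 − 146² = 26600 − 21316 = 5284
S_yy = nΣy² − (Σy)² = 14·152481 − 1237² = 2134734 − 1530169 = 604565
r = S_xy / √(S_xx·S_yy) = 5388 / √(5284·604565) = 5388 / √3194521460 = 5388 / 56520.0978 = 0.0953
t = r·√(n−2)/√(1−r²) = 0.0953·√12 / √(1−0.009082) = 0.330129 / 0.995449 = 0.332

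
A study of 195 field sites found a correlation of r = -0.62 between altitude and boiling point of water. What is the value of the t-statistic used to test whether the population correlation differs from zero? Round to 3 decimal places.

-10.978

t = r·√(n−2) / √(1−r²) with r = -0.62, n = 195
  = -0.62·√193 / √(1 − 0.3844)
  = -0.62·13.892444 / 0.784602
  = -8.613315 / 0.784602 = -10.978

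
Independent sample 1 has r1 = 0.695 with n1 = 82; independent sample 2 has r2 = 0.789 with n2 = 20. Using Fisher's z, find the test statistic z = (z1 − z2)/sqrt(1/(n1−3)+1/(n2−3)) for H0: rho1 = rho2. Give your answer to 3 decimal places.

-0.790

z1 = atanh(0.695) = 0.857563,  z2 = atanh(0.789) = 1.068777
SE = √(1/(n1−3) + 1/(n2−3)) = √(1/79 + 1/17) = √(0.0126582 + 0.0588235) = √0.0714817 = 0.267361
z = (z1 − z2)/SE = (0.857563 − 1.068777) / 0.267361 = -0.211214 / 0.267361 = -0.790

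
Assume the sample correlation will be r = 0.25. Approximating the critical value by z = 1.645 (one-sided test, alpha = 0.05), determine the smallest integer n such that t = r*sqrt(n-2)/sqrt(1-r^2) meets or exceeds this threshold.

Need r·√(n−2)/√(1−r²) ≥ 1.645
√(n−2) ≥ 1.645·√(1−0.0625) / 0.25 = 1.645·0.968246 / 0.25 = 6.3711
n−2 ≥ 40.5909  ⇒  n ≥ 42.5909
Smallest integer n = 43

43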